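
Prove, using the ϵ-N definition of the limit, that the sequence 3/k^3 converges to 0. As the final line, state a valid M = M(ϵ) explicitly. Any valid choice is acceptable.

Let ϵ > 0. For k ≥ 1, |3/k^3 − 0| = 3/k^3.
3/k^3 < ϵ ⇔ k^3 > 3/ϵ ⇔ k > (3/ϵ)^{1/3}.
Take M = (3/ϵ)^{1/3}. Then k > M implies 3/k^3 < ϵ.

M = (3/ϵ)^{1/3}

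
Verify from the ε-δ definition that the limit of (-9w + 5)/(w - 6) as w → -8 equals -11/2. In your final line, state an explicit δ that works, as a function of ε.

Suppose ε > 0. We want δ > 0 with 0 < |w + 8| < δ ⇒ |(-9w + 5)/(w - 6) + 11/2| < ε.
Combining over a common denominator, (-9w + 5)/(w - 6) + 11/2 = [(-9w + 5)·(-14) − 77·(w - 6)] / [(-14)·(w - 6)] = 49(w + 8) / ((-14)(w - 6)).
So |(-9w + 5)/(w - 6) + 11/2| = 49|w + 8| / (14·|w − 6|).
Require δ ≤ 7, so |w − 6| ≥ |-14| − |w + 8| > 14 − 7 = 7.
Hence |(-9w + 5)/(w - 6) + 11/2| < 49|w + 8|/(14·7) = (1/2)|w + 8|, which is < ε once |w + 8| < 2ε.
Take δ = min(7, 2ε). Then 0 < |w + 8| < δ forces both bounds, so |(-9w + 5)/(w - 6) + 11/2| < ε.

δ = min(7, 2ε)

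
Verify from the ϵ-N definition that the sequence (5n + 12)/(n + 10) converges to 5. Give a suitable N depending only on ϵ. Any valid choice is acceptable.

Suppose ϵ > 0. For n ≥ 1, |(5n + 12)/(n + 10) − 5| = |-38|/((n + 10)) = 38/((n + 10)).
Since n + 10 ≥ n for n ≥ 1, this is ≤ 38/(n) = 38/n.
So |(5n + 12)/(n + 10) − 5| < ϵ whenever n > 38/ϵ.
Take N = 38/ϵ. If n > N then |(5n + 12)/(n + 10) − 5| ≤ 38/n < ϵ.

N = 38/ϵ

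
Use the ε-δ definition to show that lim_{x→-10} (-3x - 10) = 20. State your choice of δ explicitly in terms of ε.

δ = ε/3

Let ε > 0. We need δ > 0 so that 0 < |x + 10| < δ implies |(-3x - 10) − 20| < ε.
Since (-3x - 10) − 20 = -3(x + 10), we have |(-3x - 10) − 20| = 3|x + 10|.
Thus it suffices that |x + 10| < ε/3.
Take δ = ε/3. If 0 < |x + 10| < δ then |(-3x - 10) − 20| = 3|x + 10| < 3·(ε/3) = ε.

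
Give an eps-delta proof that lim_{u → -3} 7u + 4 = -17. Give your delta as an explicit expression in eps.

delta = eps/7

Fix eps > 0. We need delta > 0 so that 0 < |u + 3| < delta implies |(7u + 4) + 17| < eps.
Since (7u + 4) + 17 = 7(u + 3), we have |(7u + 4) + 17| = 7|u + 3|.
Thus it suffices that |u + 3| < eps/7.
Choosing delta = eps/7 gives |(7u + 4) + 17| = 7|u + 3| < eps whenever |u + 3| < delta.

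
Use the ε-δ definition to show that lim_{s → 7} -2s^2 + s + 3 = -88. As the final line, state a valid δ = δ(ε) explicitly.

Suppose ε > 0. We want δ > 0 such that 0 < |s − 7| < δ implies |(-2s^2 + s + 3) + 88| < ε.
(-2s^2 + s + 3) + 88 = -2s^2 + s + 91 = (s − 7)(-2s - 13).
So |(-2s^2 + s + 3) + 88| = |s − 7|·|-2s - 13|.
Assume first that |s − 7| < 2, so |s| < 9. Then |-2s - 13| ≤ 2·9 + 13 = 31.
Hence |(-2s^2 + s + 3) + 88| ≤ 31|s − 7| < ε provided |s − 7| < ε/31.
Take δ = min(2, ε/31). Then 0 < |s − 7| < δ gives both |s − 7| < 2 and |s − 7| < ε/31, so |(-2s^2 + s + 3) + 88| < ε.

δ = min(2, ε/31)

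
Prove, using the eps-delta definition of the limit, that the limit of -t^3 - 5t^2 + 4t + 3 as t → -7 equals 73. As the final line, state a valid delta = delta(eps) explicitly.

Let eps > 0. We want delta > 0 such that 0 < |t + 7| < delta implies |(-t^3 - 5t^2 + 4t + 3) − 73| < eps.
(-t^3 - 5t^2 + 4t + 3) − 73 = -t^3 - 5t^2 + 4t - 70 = (t + 7)(-t^2 + 2t - 10).
So |(-t^3 - 5t^2 + 4t + 3) − 73| = |t + 7|·|-t^2 + 2t - 10|.
Require delta ≤ 1. Then |t + 7| < 1 gives |t| < 8, and by the triangle inequality |-t^2 + 2t - 10| ≤ 8^2 + 2·8 + 10 = 90.
Hence |(-t^3 - 5t^2 + 4t + 3) − 73| ≤ 90|t + 7| < eps provided |t + 7| < eps/90.
Choosing delta = min(1, eps/90) ensures both conditions, hence |(-t^3 - 5t^2 + 4t + 3) − 73| < eps.

delta = min(1, eps/90)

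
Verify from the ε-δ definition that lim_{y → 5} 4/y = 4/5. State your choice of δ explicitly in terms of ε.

Let ε > 0. We seek δ > 0 such that 0 < |y − 5| < δ implies |4/y − (4/5)| < ε.
|4/y − (4/5)| = 4·|5 − y|/(5·|y|) = 4|y − 5|/(5|y|).
Require δ ≤ 5/2 so that |y| > 5 − 5/2 = 5/2, hence 5|y| > 25/2.
Then |4/y − (4/5)| < 4|y − 5|/(25/2), which is < ε when |y − 5| < (25/8)ε.
Take δ = min(5/2, (25/8)ε). Then 0 < |y − 5| < δ gives both |y − 5| < 5/2 and |y − 5| < (25/8)ε, so |4/y − (4/5)| < ε.

δ = min(5/2, (25/8)ε)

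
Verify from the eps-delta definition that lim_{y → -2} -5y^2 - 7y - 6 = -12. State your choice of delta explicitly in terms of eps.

delta = min(1, eps/18)

Let eps > 0. We want delta > 0 such that 0 < |y + 2| < delta implies |(-5y^2 - 7y - 6) + 12| < eps.
(-5y^2 - 7y - 6) + 12 = -5y^2 - 7y + 6 = (y + 2)(-5y + 3).
So |(-5y^2 - 7y - 6) + 12| = |y + 2|·|-5y + 3|.
Require delta ≤ 1. Then |y + 2| < 1 gives |y| < 3, and by the triangle inequality |-5y + 3| ≤ 5·3 + 3 = 18.
Hence |(-5y^2 - 7y - 6) + 12| ≤ 18|y + 2| < eps provided |y + 2| < eps/18.
Choosing delta = min(1, eps/18) ensures both conditions, hence |(-5y^2 - 7y - 6) + 12| < eps.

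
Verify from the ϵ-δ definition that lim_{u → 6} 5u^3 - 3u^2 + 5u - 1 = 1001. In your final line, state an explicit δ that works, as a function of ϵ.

δ = min(2, ϵ/703)

Let ϵ > 0. We want δ > 0 such that 0 < |u − 6| < δ implies |(5u^3 - 3u^2 + 5u - 1) − 1001| < ϵ.
(5u^3 - 3u^2 + 5u - 1) − 1001 = 5u^3 - 3u^2 + 5u - 1002 = (u − 6)(5u^2 + 27u + 167).
So |(5u^3 - 3u^2 + 5u - 1) − 1001| = |u − 6|·|5u^2 + 27u + 167|.
Require δ ≤ 2. Then |u − 6| < 2 gives |u| < 8, and by the triangle inequality |5u^2 + 27u + 167| ≤ 5·8^2 + 27·8 + 167 = 703.
Hence |(5u^3 - 3u^2 + 5u - 1) − 1001| ≤ 703|u − 6| < ϵ provided |u − 6| < ϵ/703.
Choosing δ = min(2, ϵ/703) ensures both conditions, hence |(5u^3 - 3u^2 + 5u - 1) − 1001| < ϵ.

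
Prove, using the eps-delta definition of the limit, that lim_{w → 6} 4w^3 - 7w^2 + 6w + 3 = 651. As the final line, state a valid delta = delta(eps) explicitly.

Let eps > 0 be given. We want delta > 0 such that 0 < |w − 6| < delta implies |(4w^3 - 7w^2 + 6w + 3) − 651| < eps.
(4w^3 - 7w^2 + 6w + 3) − 651 = 4w^3 - 7w^2 + 6w - 648 = (w − 6)(4w^2 + 17w + 108).
So |(4w^3 - 7w^2 + 6w + 3) − 651| = |w − 6|·|4w^2 + 17w + 108|.
Require delta ≤ 1. Then |w − 6| < 1 gives |w| < 7, and by the triangle inequality |4w^2 + 17w + 108| ≤ 4·7^2 + 17·7 + 108 = 423.
Hence |(4w^3 - 7w^2 + 6w + 3) − 651| ≤ 423|w − 6| < eps provided |w − 6| < eps/423.
Choosing delta = min(1, eps/423) ensures both conditions, hence |(4w^3 - 7w^2 + 6w + 3) − 651| < eps.

delta = min(1, eps/423)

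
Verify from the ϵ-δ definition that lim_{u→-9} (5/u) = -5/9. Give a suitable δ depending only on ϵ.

δ = min(9/2, (81/10)ϵ)

Let ϵ > 0 be given. We seek δ > 0 such that 0 < |u + 9| < δ implies |5/u + 5/9| < ϵ.
|5/u + 5/9| = 5·|-9 − u|/(9·|u|) = 5|u + 9|/(9|u|).
Require δ ≤ 9/2 so that |u| > 9 − 9/2 = 9/2, hence 9|u| > 81/2.
Then |5/u + 5/9| < 5|u + 9|/(81/2), which is < ϵ when |u + 9| < (81/10)ϵ.
Take δ = min(9/2, (81/10)ϵ). Then 0 < |u + 9| < δ gives both |u + 9| < 9/2 and |u + 9| < (81/10)ϵ, so |5/u + 5/9| < ϵ.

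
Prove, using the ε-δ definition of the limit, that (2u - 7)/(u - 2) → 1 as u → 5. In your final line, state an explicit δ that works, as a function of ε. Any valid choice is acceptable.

δ = min(3/2, (3/2)ε)

Let ε > 0 be given. We want δ > 0 with 0 < |u − 5| < δ ⇒ |(2u - 7)/(u - 2) − 1| < ε.
Combining over a common denominator, (2u - 7)/(u - 2) − 1 = [(2u - 7)·3 − 3·(u - 2)] / [3·(u - 2)] = 3(u − 5) / (3(u - 2)).
So |(2u - 7)/(u - 2) − 1| = 3|u − 5| / (3·|u − 2|).
Restrict δ ≤ 3/2. Then |u − 5| < 3/2 gives |u − 2| = |(u − 5) + 3| ≥ 3 − 3/2 = 3/2.
Hence |(2u - 7)/(u - 2) − 1| < 3|u − 5|/(3·(3/2)) = (2/3)|u − 5|, which is < ε once |u − 5| < (3/2)ε.
Take δ = min(3/2, (3/2)ε). Then 0 < |u − 5| < δ forces both bounds, so |(2u - 7)/(u - 2) − 1| < ε.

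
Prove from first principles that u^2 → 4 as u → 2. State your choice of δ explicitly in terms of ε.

δ = min(1, ε/5)

Let ε > 0 be given. We seek δ > 0 with 0 < |u − 2| < δ ⇒ |u^2 − 4| < ε.
Factor: u^2 − 4 = (u − 2)(u + 2), so |u^2 − 4| = |u − 2|·|u + 2|.
Impose δ ≤ 1 so that |u| < 3; then |u + 2| ≤ 5.
Hence |u^2 − 4| ≤ 5|u − 2|, which is < ε once |u − 2| < ε/5.
Take δ = min(1, ε/5). If 0 < |u − 2| < δ then both bounds hold and |u^2 − 4| ≤ 5|u − 2| < 5·(ε/5) = ε.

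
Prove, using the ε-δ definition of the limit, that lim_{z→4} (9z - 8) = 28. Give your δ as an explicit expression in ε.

Fix ε > 0. We need δ > 0 so that 0 < |z − 4| < δ implies |(9z - 8) − 28| < ε.
Since (9z - 8) − 28 = 9(z − 4), we have |(9z - 8) − 28| = 9|z − 4|.
Thus it suffices that |z − 4| < ε/9.
Choosing δ = ε/9 gives |(9z - 8) − 28| = 9|z − 4| < ε whenever |z − 4| < δ.

δ = ε/9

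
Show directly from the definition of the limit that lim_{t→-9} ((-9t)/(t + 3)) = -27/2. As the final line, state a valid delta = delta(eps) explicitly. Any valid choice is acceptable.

delta = min(3, (2/3)eps)

Fix eps > 0. We want delta > 0 with 0 < |t + 9| < delta ⇒ |(-9t)/(t + 3) + 27/2| < eps.
Combining over a common denominator, (-9t)/(t + 3) + 27/2 = [(-9t)·(-6) − 81·(t + 3)] / [(-6)·(t + 3)] = -27(t + 9) / ((-6)(t + 3)).
So |(-9t)/(t + 3) + 27/2| = 27|t + 9| / (6·|t + 3|).
Require delta ≤ 3, so |t + 3| ≥ |-6| − |t + 9| > 6 − 3 = 3.
Hence |(-9t)/(t + 3) + 27/2| < 27|t + 9|/(6·3) = (3/2)|t + 9|, which is < eps once |t + 9| < (2/3)eps.
Take delta = min(3, (2/3)eps). Then 0 < |t + 9| < delta forces both bounds, so |(-9t)/(t + 3) + 27/2| < eps.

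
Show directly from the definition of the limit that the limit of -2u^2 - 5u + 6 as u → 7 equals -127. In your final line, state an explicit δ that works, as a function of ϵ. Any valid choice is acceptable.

δ = min(1, ϵ/35)

Fix ϵ > 0. We want δ > 0 such that 0 < |u − 7| < δ implies |(-2u^2 - 5u + 6) + 127| < ϵ.
(-2u^2 - 5u + 6) + 127 = -2u^2 - 5u + 133 = (u − 7)(-2u - 19).
So |(-2u^2 - 5u + 6) + 127| = |u − 7|·|-2u - 19|.
Require δ ≤ 1. Then |u − 7| < 1 gives |u| < 8, and by the triangle inequality |-2u - 19| ≤ 2·8 + 19 = 35.
Hence |(-2u^2 - 5u + 6) + 127| ≤ 35|u − 7| < ϵ provided |u − 7| < ϵ/35.
Take δ = min(1, ϵ/35). Then 0 < |u − 7| < δ gives both |u − 7| < 1 and |u − 7| < ϵ/35, so |(-2u^2 - 5u + 6) + 127| < ϵ.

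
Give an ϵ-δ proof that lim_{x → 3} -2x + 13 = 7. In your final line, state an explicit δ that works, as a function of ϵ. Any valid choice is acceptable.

δ = ϵ/2

Fix ϵ > 0. We need δ > 0 so that 0 < |x − 3| < δ implies |(-2x + 13) − 7| < ϵ.
Since (-2x + 13) − 7 = -2(x − 3), we have |(-2x + 13) − 7| = 2|x − 3|.
Thus it suffices that |x − 3| < ϵ/2.
Take δ = ϵ/2. If 0 < |x − 3| < δ then |(-2x + 13) − 7| = 2|x − 3| < 2·(ϵ/2) = ϵ.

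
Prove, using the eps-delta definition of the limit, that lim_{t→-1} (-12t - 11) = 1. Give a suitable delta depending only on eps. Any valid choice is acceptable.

delta = eps/12

Fix eps > 0. We need delta > 0 so that 0 < |t + 1| < delta implies |(-12t - 11) − 1| < eps.
Since (-12t - 11) − 1 = -12(t + 1), we have |(-12t - 11) − 1| = 12|t + 1|.
Thus it suffices that |t + 1| < eps/12.
Take delta = eps/12. If 0 < |t + 1| < delta then |(-12t - 11) − 1| = 12|t + 1| < 12·(eps/12) = eps.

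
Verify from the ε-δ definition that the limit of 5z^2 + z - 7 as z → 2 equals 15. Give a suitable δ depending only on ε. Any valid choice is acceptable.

δ = min(1, ε/26)

Let ε > 0. We want δ > 0 such that 0 < |z − 2| < δ implies |(5z^2 + z - 7) − 15| < ε.
(5z^2 + z - 7) − 15 = 5z^2 + z - 22 = (z − 2)(5z + 11).
So |(5z^2 + z - 7) − 15| = |z − 2|·|5z + 11|.
Assume first that |z − 2| < 1, so |z| < 3. Then |5z + 11| ≤ 5·3 + 11 = 26.
Hence |(5z^2 + z - 7) − 15| ≤ 26|z − 2| < ε provided |z − 2| < ε/26.
Choosing δ = min(1, ε/26) ensures both conditions, hence |(5z^2 + z - 7) − 15| < ε.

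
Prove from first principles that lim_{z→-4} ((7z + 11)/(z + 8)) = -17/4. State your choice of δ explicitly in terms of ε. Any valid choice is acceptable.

Fix ε > 0. We want δ > 0 with 0 < |z + 4| < δ ⇒ |(7z + 11)/(z + 8) + 17/4| < ε.
Combining over a common denominator, (7z + 11)/(z + 8) + 17/4 = [(7z + 11)·4 − (-17)·(z + 8)] / [4·(z + 8)] = 45(z + 4) / (4(z + 8)).
So |(7z + 11)/(z + 8) + 17/4| = 45|z + 4| / (4·|z + 8|).
Restrict δ ≤ 2. Then |z + 4| < 2 gives |z + 8| = |(z + 4) + 4| ≥ 4 − 2 = 2.
Hence |(7z + 11)/(z + 8) + 17/4| < 45|z + 4|/(4·2) = (45/8)|z + 4|, which is < ε once |z + 4| < (8/45)ε.
Take δ = min(2, (8/45)ε). Then 0 < |z + 4| < δ forces both bounds, so |(7z + 11)/(z + 8) + 17/4| < ε.

δ = min(2, (8/45)ε)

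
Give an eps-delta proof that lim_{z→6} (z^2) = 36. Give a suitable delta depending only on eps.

delta = min(1, eps/13)

Let eps > 0 be given. We seek delta > 0 with 0 < |z − 6| < delta ⇒ |z^2 − 36| < eps.
Factor: z^2 − 36 = (z − 6)(z + 6), so |z^2 − 36| = |z − 6|·|z + 6|.
Restrict delta ≤ 1. Then |z − 6| < 1 gives |z| < 7, so by the triangle inequality |z + 6| ≤ 7 + 6 = 13.
Hence |z^2 − 36| ≤ 13|z − 6|, which is < eps once |z − 6| < eps/13.
Take delta = min(1, eps/13). If 0 < |z − 6| < delta then both bounds hold and |z^2 − 36| ≤ 13|z − 6| < 13·(eps/13) = eps.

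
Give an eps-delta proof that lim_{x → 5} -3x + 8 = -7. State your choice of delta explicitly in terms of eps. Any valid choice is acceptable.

Let eps > 0. We need delta > 0 so that 0 < |x − 5| < delta implies |(-3x + 8) + 7| < eps.
|(-3x + 8) + 7| = |-3x + 15| = 3|x − 5|.
Thus it suffices that |x − 5| < eps/3.
Choosing delta = eps/3 gives |(-3x + 8) + 7| = 3|x − 5| < eps whenever |x − 5| < delta.

delta = eps/3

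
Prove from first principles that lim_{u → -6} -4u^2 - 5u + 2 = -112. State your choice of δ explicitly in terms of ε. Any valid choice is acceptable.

Fix ε > 0. We want δ > 0 such that 0 < |u + 6| < δ implies |(-4u^2 - 5u + 2) + 112| < ε.
(-4u^2 - 5u + 2) + 112 = -4u^2 - 5u + 114 = (u + 6)(-4u + 19).
So |(-4u^2 - 5u + 2) + 112| = |u + 6|·|-4u + 19|.
Assume first that |u + 6| < 2, so |u| < 8. Then |-4u + 19| ≤ 4·8 + 19 = 51.
Hence |(-4u^2 - 5u + 2) + 112| ≤ 51|u + 6| < ε provided |u + 6| < ε/51.
Take δ = min(2, ε/51). Then 0 < |u + 6| < δ gives both |u + 6| < 2 and |u + 6| < ε/51, so |(-4u^2 - 5u + 2) + 112| < ε.

δ = min(2, ε/51)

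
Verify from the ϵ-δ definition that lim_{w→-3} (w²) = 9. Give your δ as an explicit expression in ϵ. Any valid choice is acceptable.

Fix ϵ > 0. We seek δ > 0 with 0 < |w + 3| < δ ⇒ |w² − 9| < ϵ.
Factor: w² − 9 = (w + 3)(w - 3), so |w² − 9| = |w + 3|·|w - 3|.
Impose δ ≤ 1 so that |w| < 4; then |w - 3| ≤ 7.
Hence |w² − 9| ≤ 7|w + 3|, which is < ϵ once |w + 3| < ϵ/7.
Take δ = min(1, ϵ/7). If 0 < |w + 3| < δ then both bounds hold and |w² − 9| ≤ 7|w + 3| < 7·(ϵ/7) = ϵ.

δ = min(1, ϵ/7)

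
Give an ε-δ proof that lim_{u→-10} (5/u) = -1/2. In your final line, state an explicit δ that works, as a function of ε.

Suppose ε > 0. We seek δ > 0 such that 0 < |u + 10| < δ implies |5/u + 1/2| < ε.
|5/u + 1/2| = 5·|-10 − u|/(10·|u|) = 5|u + 10|/(10|u|).
Restrict δ ≤ 5. Then |u + 10| < 5 gives |u| > 5, so 10|u| > 50.
Then |5/u + 1/2| < 5|u + 10|/50, which is < ε when |u + 10| < 10ε.
Take δ = min(5, 10ε). Then 0 < |u + 10| < δ gives both |u + 10| < 5 and |u + 10| < 10ε, so |5/u + 1/2| < ε.

δ = min(5, 10ε)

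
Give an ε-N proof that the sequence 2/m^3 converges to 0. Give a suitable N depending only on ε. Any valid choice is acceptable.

Fix ε > 0. For m ≥ 1, |2/m^3 − 0| = 2/m^3.
2/m^3 < ε ⇔ m^3 > 2/ε ⇔ m > (2/ε)^{1/3}.
Take N = (2/ε)^{1/3}. Then m > N implies 2/m^3 < ε.

N = (2/ε)^{1/3}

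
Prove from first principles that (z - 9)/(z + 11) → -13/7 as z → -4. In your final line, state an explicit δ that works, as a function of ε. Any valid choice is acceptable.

Let ε > 0. We want δ > 0 with 0 < |z + 4| < δ ⇒ |(z - 9)/(z + 11) + 13/7| < ε.
Combining over a common denominator, (z - 9)/(z + 11) + 13/7 = [(z - 9)·7 − (-13)·(z + 11)] / [7·(z + 11)] = 20(z + 4) / (7(z + 11)).
So |(z - 9)/(z + 11) + 13/7| = 20|z + 4| / (7·|z + 11|).
Restrict δ ≤ 7/2. Then |z + 4| < 7/2 gives |z + 11| = |(z + 4) + 7| ≥ 7 − 7/2 = 7/2.
Hence |(z - 9)/(z + 11) + 13/7| < 20|z + 4|/(7·(7/2)) = (40/49)|z + 4|, which is < ε once |z + 4| < (49/40)ε.
Take δ = min(7/2, (49/40)ε). Then 0 < |z + 4| < δ forces both bounds, so |(z - 9)/(z + 11) + 13/7| < ε.

δ = min(7/2, (49/40)ε)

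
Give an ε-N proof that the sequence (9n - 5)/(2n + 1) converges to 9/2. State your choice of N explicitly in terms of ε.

N = (19/4)/ε

Fix ε > 0. For n ≥ 1, |(9n - 5)/(2n + 1) − (9/2)| = |-19|/(2(2n + 1)) = 19/(2(2n + 1)).
Since 2n + 1 ≥ 2n for n ≥ 1, this is ≤ 19/(2·2n) = (19/4)/n.
So |(9n - 5)/(2n + 1) − (9/2)| < ε whenever n > (19/4)/ε.
Take N = (19/4)/ε. If n > N then |(9n - 5)/(2n + 1) − (9/2)| ≤ (19/4)/n < ε.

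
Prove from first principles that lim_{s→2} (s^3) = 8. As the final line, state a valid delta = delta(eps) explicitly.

Suppose eps > 0. We seek delta > 0 with 0 < |s − 2| < delta ⇒ |s^3 − 8| < eps.
Factor: s^3 − 8 = (s − 2)(s^2 + 2s + 4), so |s^3 − 8| = |s − 2|·|s^2 + 2s + 4|.
Impose delta ≤ 1 so that |s| < 3; then |s^2 + 2s + 4| ≤ 19.
Hence |s^3 − 8| ≤ 19|s − 2|, which is < eps once |s − 2| < eps/19.
Take delta = min(1, eps/19). If 0 < |s − 2| < delta then both bounds hold and |s^3 − 8| ≤ 19|s − 2| < 19·(eps/19) = eps.

delta = min(1, eps/19)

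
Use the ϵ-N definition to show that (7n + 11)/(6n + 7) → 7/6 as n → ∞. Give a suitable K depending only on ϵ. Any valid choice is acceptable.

Suppose ϵ > 0. For n ≥ 1, |(7n + 11)/(6n + 7) − (7/6)| = |17|/(6(6n + 7)) = 17/(6(6n + 7)).
Since 6n + 7 ≥ 6n for n ≥ 1, this is ≤ 17/(6·6n) = (17/36)/n.
So |(7n + 11)/(6n + 7) − (7/6)| < ϵ whenever n > (17/36)/ϵ.
Take K = (17/36)/ϵ. If n > K then |(7n + 11)/(6n + 7) − (7/6)| ≤ (17/36)/n < ϵ.

K = (17/36)/ϵ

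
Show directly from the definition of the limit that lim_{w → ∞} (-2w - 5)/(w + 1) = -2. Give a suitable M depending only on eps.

Suppose eps > 0. We seek M > 0 such that w > M implies |(-2w - 5)/(w + 1) + 2| < eps.
(-2w - 5)/(w + 1) + 2 = ((-2w - 5) − (-2)(w + 1)) / ((w + 1)) = -3/((w + 1)).
For w > 0 we have w + 1 > w, so |(-2w - 5)/(w + 1) + 2| = 3/((w + 1)) < 3/(w) = 3/w.
Thus |(-2w - 5)/(w + 1) + 2| < eps whenever w > 3/eps.
Take M = 3/eps. If w > M then |(-2w - 5)/(w + 1) + 2| < 3/w < eps.

M = 3/eps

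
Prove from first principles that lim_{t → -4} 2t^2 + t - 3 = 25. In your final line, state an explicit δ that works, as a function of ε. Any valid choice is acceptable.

Fix ε > 0. We want δ > 0 such that 0 < |t + 4| < δ implies |(2t^2 + t - 3) − 25| < ε.
(2t^2 + t - 3) − 25 = 2t^2 + t - 28 = (t + 4)(2t - 7).
So |(2t^2 + t - 3) − 25| = |t + 4|·|2t - 7|.
Require δ ≤ 1. Then |t + 4| < 1 gives |t| < 5, and by the triangle inequality |2t - 7| ≤ 2·5 + 7 = 17.
Hence |(2t^2 + t - 3) − 25| ≤ 17|t + 4| < ε provided |t + 4| < ε/17.
Choosing δ = min(1, ε/17) ensures both conditions, hence |(2t^2 + t - 3) − 25| < ε.

δ = min(1, ε/17)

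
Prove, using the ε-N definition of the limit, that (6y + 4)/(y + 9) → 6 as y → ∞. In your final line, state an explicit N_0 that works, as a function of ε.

Fix ε > 0. We seek N_0 > 0 such that y > N_0 implies |(6y + 4)/(y + 9) − 6| < ε.
(6y + 4)/(y + 9) − 6 = ((6y + 4) − 6(y + 9)) / ((y + 9)) = -50/((y + 9)).
For y > 0 we have y + 9 > y, so |(6y + 4)/(y + 9) − 6| = 50/((y + 9)) < 50/(y) = 50/y.
Thus |(6y + 4)/(y + 9) − 6| < ε whenever y > 50/ε.
Take N_0 = 50/ε. If y > N_0 then |(6y + 4)/(y + 9) − 6| < 50/y < ε.

N_0 = 50/ε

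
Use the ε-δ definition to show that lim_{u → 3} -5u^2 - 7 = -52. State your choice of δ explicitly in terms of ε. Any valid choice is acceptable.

Let ε > 0. We want δ > 0 such that 0 < |u − 3| < δ implies |(-5u^2 - 7) + 52| < ε.
(-5u^2 - 7) + 52 = -5u^2 + 45 = (u − 3)(-5u - 15).
So |(-5u^2 - 7) + 52| = |u − 3|·|-5u - 15|.
Require δ ≤ 1. Then |u − 3| < 1 gives |u| < 4, and by the triangle inequality |-5u - 15| ≤ 5·4 + 15 = 35.
Hence |(-5u^2 - 7) + 52| ≤ 35|u − 3| < ε provided |u − 3| < ε/35.
Choosing δ = min(1, ε/35) ensures both conditions, hence |(-5u^2 - 7) + 52| < ε.

δ = min(1, ε/35)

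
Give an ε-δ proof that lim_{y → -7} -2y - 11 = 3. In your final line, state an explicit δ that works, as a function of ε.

Let ε > 0 be given. We need δ > 0 so that 0 < |y + 7| < δ implies |(-2y - 11) − 3| < ε.
|(-2y - 11) − 3| = |-2y - 14| = 2|y + 7|.
Thus it suffices that |y + 7| < ε/2.
Take δ = ε/2. If 0 < |y + 7| < δ then |(-2y - 11) − 3| = 2|y + 7| < 2·(ε/2) = ε.

δ = ε/2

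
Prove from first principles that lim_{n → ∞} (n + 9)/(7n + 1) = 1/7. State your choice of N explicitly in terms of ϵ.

Fix ϵ > 0. For n ≥ 1, |(n + 9)/(7n + 1) − (1/7)| = |62|/(7(7n + 1)) = 62/(7(7n + 1)).
Since 7n + 1 ≥ 7n for n ≥ 1, this is ≤ 62/(7·7n) = (62/49)/n.
So |(n + 9)/(7n + 1) − (1/7)| < ϵ whenever n > (62/49)/ϵ.
Take N = (62/49)/ϵ. If n > N then |(n + 9)/(7n + 1) − (1/7)| ≤ (62/49)/n < ϵ.

N = (62/49)/ϵ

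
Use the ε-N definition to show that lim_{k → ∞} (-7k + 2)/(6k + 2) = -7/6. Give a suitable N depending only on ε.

N = (13/18)/ε

Let ε > 0. For k ≥ 1, |(-7k + 2)/(6k + 2) + 7/6| = |26|/(6(6k + 2)) = 26/(6(6k + 2)).
Since 6k + 2 ≥ 6k for k ≥ 1, this is ≤ 26/(6·6k) = (13/18)/k.
So |(-7k + 2)/(6k + 2) + 7/6| < ε whenever k > (13/18)/ε.
Take N = (13/18)/ε. If k > N then |(-7k + 2)/(6k + 2) + 7/6| ≤ (13/18)/k < ε.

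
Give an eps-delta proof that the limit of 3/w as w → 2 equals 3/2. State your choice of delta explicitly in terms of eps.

delta = min(1, (2/3)eps)

Let eps > 0 be given. We seek delta > 0 such that 0 < |w − 2| < delta implies |3/w − (3/2)| < eps.
|3/w − (3/2)| = 3·|2 − w|/(2·|w|) = 3|w − 2|/(2|w|).
Restrict delta ≤ 1. Then |w − 2| < 1 gives |w| > 1, so 2|w| > 2.
Then |3/w − (3/2)| < 3|w − 2|/2, which is < eps when |w − 2| < (2/3)eps.
Take delta = min(1, (2/3)eps). Then 0 < |w − 2| < delta gives both |w − 2| < 1 and |w − 2| < (2/3)eps, so |3/w − (3/2)| < eps.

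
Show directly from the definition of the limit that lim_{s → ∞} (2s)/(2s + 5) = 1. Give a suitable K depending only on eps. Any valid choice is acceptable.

K = (5/2)/eps

Let eps > 0 be given. We seek K > 0 such that s > K implies |(2s)/(2s + 5) − 1| < eps.
(2s)/(2s + 5) − 1 = (2(2s) − 2(2s + 5)) / (2(2s + 5)) = -10/(2(2s + 5)).
For s > 0 we have 2s + 5 > 2s, so |(2s)/(2s + 5) − 1| = 10/(2(2s + 5)) < 10/(2·2s) = (5/2)/s.
Thus |(2s)/(2s + 5) − 1| < eps whenever s > (5/2)/eps.
Take K = (5/2)/eps. If s > K then |(2s)/(2s + 5) − 1| < (5/2)/s < eps.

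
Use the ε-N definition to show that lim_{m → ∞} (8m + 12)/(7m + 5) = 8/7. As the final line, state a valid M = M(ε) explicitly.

Let ε > 0. For m ≥ 1, |(8m + 12)/(7m + 5) − (8/7)| = |44|/(7(7m + 5)) = 44/(7(7m + 5)).
Since 7m + 5 ≥ 7m for m ≥ 1, this is ≤ 44/(7·7m) = (44/49)/m.
So |(8m + 12)/(7m + 5) − (8/7)| < ε whenever m > (44/49)/ε.
Take M = (44/49)/ε. If m > M then |(8m + 12)/(7m + 5) − (8/7)| ≤ (44/49)/m < ε.

M = (44/49)/ε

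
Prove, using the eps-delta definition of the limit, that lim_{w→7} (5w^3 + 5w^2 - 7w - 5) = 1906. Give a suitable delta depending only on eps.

delta = min(2, eps/1038)

Let eps > 0. We want delta > 0 such that 0 < |w − 7| < delta implies |(5w^3 + 5w^2 - 7w - 5) − 1906| < eps.
(5w^3 + 5w^2 - 7w - 5) − 1906 = 5w^3 + 5w^2 - 7w - 1911 = (w − 7)(5w^2 + 40w + 273).
So |(5w^3 + 5w^2 - 7w - 5) − 1906| = |w − 7|·|5w^2 + 40w + 273|.
Assume first that |w − 7| < 2, so |w| < 9. Then |5w^2 + 40w + 273| ≤ 5·9^2 + 40·9 + 273 = 1038.
Hence |(5w^3 + 5w^2 - 7w - 5) − 1906| ≤ 1038|w − 7| < eps provided |w − 7| < eps/1038.
Choosing delta = min(2, eps/1038) ensures both conditions, hence |(5w^3 + 5w^2 - 7w - 5) − 1906| < eps.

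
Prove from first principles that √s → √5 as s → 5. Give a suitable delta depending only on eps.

Fix eps > 0. We want delta > 0 such that 0 < |s − 5| < delta implies |√s − √5| < eps.
Multiplying by the conjugate, |√s − √5| = |s − 5|/(√s + √5).
Restrict delta ≤ 5 so that |s − 5| < 5 forces s > 0, and then √s + √5 > √5.
Hence |√s − √5| < |s − 5|/√5, which is < eps once |s − 5| < √5·eps.
Take delta = min(5, √5·eps). If 0 < |s − 5| < delta then s > 0 and |√s − √5| < |s − 5|/√5 < eps.

delta = min(5, √5·eps)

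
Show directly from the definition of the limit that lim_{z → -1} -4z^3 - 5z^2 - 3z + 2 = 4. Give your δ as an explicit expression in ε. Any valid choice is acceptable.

δ = min(1, ε/20)

Suppose ε > 0. We want δ > 0 such that 0 < |z + 1| < δ implies |(-4z^3 - 5z^2 - 3z + 2) − 4| < ε.
(-4z^3 - 5z^2 - 3z + 2) − 4 = -4z^3 - 5z^2 - 3z - 2 = (z + 1)(-4z^2 - z - 2).
So |(-4z^3 - 5z^2 - 3z + 2) − 4| = |z + 1|·|-4z^2 - z - 2|.
Assume first that |z + 1| < 1, so |z| < 2. Then |-4z^2 - z - 2| ≤ 4·2^2 + 2 + 2 = 20.
Hence |(-4z^3 - 5z^2 - 3z + 2) − 4| ≤ 20|z + 1| < ε provided |z + 1| < ε/20.
Take δ = min(1, ε/20). Then 0 < |z + 1| < δ gives both |z + 1| < 1 and |z + 1| < ε/20, so |(-4z^3 - 5z^2 - 3z + 2) − 4| < ε.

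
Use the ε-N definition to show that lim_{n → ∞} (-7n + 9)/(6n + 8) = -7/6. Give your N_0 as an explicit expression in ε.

N_0 = (55/18)/ε

Let ε > 0. For n ≥ 1, |(-7n + 9)/(6n + 8) + 7/6| = |110|/(6(6n + 8)) = 110/(6(6n + 8)).
Since 6n + 8 ≥ 6n for n ≥ 1, this is ≤ 110/(6·6n) = (55/18)/n.
So |(-7n + 9)/(6n + 8) + 7/6| < ε whenever n > (55/18)/ε.
Take N_0 = (55/18)/ε. If n > N_0 then |(-7n + 9)/(6n + 8) + 7/6| ≤ (55/18)/n < ε.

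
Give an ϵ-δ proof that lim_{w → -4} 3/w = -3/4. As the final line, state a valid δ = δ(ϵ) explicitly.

δ = min(2, (8/3)ϵ)

Let ϵ > 0 be given. We seek δ > 0 such that 0 < |w + 4| < δ implies |3/w + 3/4| < ϵ.
|3/w + 3/4| = 3·|-4 − w|/(4·|w|) = 3|w + 4|/(4|w|).
Require δ ≤ 2 so that |w| > 4 − 2 = 2, hence 4|w| > 8.
Then |3/w + 3/4| < 3|w + 4|/8, which is < ϵ when |w + 4| < (8/3)ϵ.
Take δ = min(2, (8/3)ϵ). Then 0 < |w + 4| < δ gives both |w + 4| < 2 and |w + 4| < (8/3)ϵ, so |3/w + 3/4| < ϵ.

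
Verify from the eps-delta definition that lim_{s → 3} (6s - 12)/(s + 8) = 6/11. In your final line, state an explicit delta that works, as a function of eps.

delta = min(11/2, (121/120)eps)

Suppose eps > 0. We want delta > 0 with 0 < |s − 3| < delta ⇒ |(6s - 12)/(s + 8) − (6/11)| < eps.
Combining over a common denominator, (6s - 12)/(s + 8) − (6/11) = [(6s - 12)·11 − 6·(s + 8)] / [11·(s + 8)] = 60(s − 3) / (11(s + 8)).
So |(6s - 12)/(s + 8) − (6/11)| = 60|s − 3| / (11·|s + 8|).
Require delta ≤ 11/2, so |s + 8| ≥ |11| − |s − 3| > 11 − 11/2 = 11/2.
Hence |(6s - 12)/(s + 8) − (6/11)| < 60|s − 3|/(11·(11/2)) = (120/121)|s − 3|, which is < eps once |s − 3| < (121/120)eps.
Take delta = min(11/2, (121/120)eps). Then 0 < |s − 3| < delta forces both bounds, so |(6s - 12)/(s + 8) − (6/11)| < eps.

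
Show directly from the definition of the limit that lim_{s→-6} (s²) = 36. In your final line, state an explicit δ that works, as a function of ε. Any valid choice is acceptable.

δ = min(2, ε/14)

Let ε > 0. We seek δ > 0 with 0 < |s + 6| < δ ⇒ |s² − 36| < ε.
Factor: s² − 36 = (s + 6)(s - 6), so |s² − 36| = |s + 6|·|s - 6|.
Impose δ ≤ 2 so that |s| < 8; then |s - 6| ≤ 14.
Hence |s² − 36| ≤ 14|s + 6|, which is < ε once |s + 6| < ε/14.
Take δ = min(2, ε/14). If 0 < |s + 6| < δ then both bounds hold and |s² − 36| ≤ 14|s + 6| < 14·(ε/14) = ε.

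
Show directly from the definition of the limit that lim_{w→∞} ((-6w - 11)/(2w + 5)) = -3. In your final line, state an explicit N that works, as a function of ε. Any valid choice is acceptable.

N = 2/ε

Let ε > 0. We seek N > 0 such that w > N implies |(-6w - 11)/(2w + 5) + 3| < ε.
(-6w - 11)/(2w + 5) + 3 = (2(-6w - 11) − (-6)(2w + 5)) / (2(2w + 5)) = 8/(2(2w + 5)).
For w > 0 we have 2w + 5 > 2w, so |(-6w - 11)/(2w + 5) + 3| = 8/(2(2w + 5)) < 8/(2·2w) = 2/w.
Thus |(-6w - 11)/(2w + 5) + 3| < ε whenever w > 2/ε.
Take N = 2/ε. If w > N then |(-6w - 11)/(2w + 5) + 3| < 2/w < ε.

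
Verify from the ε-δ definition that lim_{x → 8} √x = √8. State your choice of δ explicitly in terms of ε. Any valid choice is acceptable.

Suppose ε > 0. We want δ > 0 such that 0 < |x − 8| < δ implies |√x − √8| < ε.
Multiplying by the conjugate, |√x − √8| = |x − 8|/(√x + √8).
Restrict δ ≤ 8 so that |x − 8| < 8 forces x > 0, and then √x + √8 > √8.
Hence |√x − √8| < |x − 8|/√8, which is < ε once |x − 8| < √8·ε.
Take δ = min(8, √8·ε). If 0 < |x − 8| < δ then x > 0 and |√x − √8| < |x − 8|/√8 < ε.

δ = min(8, √8·ε)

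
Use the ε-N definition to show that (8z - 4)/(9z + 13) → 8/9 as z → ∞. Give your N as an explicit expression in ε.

N = (140/81)/ε

Let ε > 0 be given. We seek N > 0 such that z > N implies |(8z - 4)/(9z + 13) − (8/9)| < ε.
(8z - 4)/(9z + 13) − (8/9) = (9(8z - 4) − 8(9z + 13)) / (9(9z + 13)) = -140/(9(9z + 13)).
For z > 0 we have 9z + 13 > 9z, so |(8z - 4)/(9z + 13) − (8/9)| = 140/(9(9z + 13)) < 140/(9·9z) = (140/81)/z.
Thus |(8z - 4)/(9z + 13) − (8/9)| < ε whenever z > (140/81)/ε.
Take N = (140/81)/ε. If z > N then |(8z - 4)/(9z + 13) − (8/9)| < (140/81)/z < ε.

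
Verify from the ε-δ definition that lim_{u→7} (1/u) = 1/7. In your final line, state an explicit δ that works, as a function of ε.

δ = min(7/2, (49/2)ε)

Suppose ε > 0. We seek δ > 0 such that 0 < |u − 7| < δ implies |1/u − (1/7)| < ε.
|1/u − (1/7)| = |7 − u|/(7·|u|) = |u − 7|/(7|u|).
Require δ ≤ 7/2 so that |u| > 7 − 7/2 = 7/2, hence 7|u| > 49/2.
Then |1/u − (1/7)| < |u − 7|/(49/2), which is < ε when |u − 7| < (49/2)ε.
Take δ = min(7/2, (49/2)ε). Then 0 < |u − 7| < δ gives both |u − 7| < 7/2 and |u − 7| < (49/2)ε, so |1/u − (1/7)| < ε.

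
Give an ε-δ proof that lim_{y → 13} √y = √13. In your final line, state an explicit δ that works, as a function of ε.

δ = min(13, √13·ε)

Let ε > 0 be given. We want δ > 0 such that 0 < |y − 13| < δ implies |√y − √13| < ε.
Multiplying by the conjugate, |√y − √13| = |y − 13|/(√y + √13).
Restrict δ ≤ 13 so that |y − 13| < 13 forces y > 0, and then √y + √13 > √13.
Hence |√y − √13| < |y − 13|/√13, which is < ε once |y − 13| < √13·ε.
Take δ = min(13, √13·ε). If 0 < |y − 13| < δ then y > 0 and |√y − √13| < |y − 13|/√13 < ε.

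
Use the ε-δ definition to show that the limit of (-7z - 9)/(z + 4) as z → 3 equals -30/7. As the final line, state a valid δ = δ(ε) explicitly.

Let ε > 0 be given. We want δ > 0 with 0 < |z − 3| < δ ⇒ |(-7z - 9)/(z + 4) + 30/7| < ε.
Combining over a common denominator, (-7z - 9)/(z + 4) + 30/7 = [(-7z - 9)·7 − (-30)·(z + 4)] / [7·(z + 4)] = -19(z − 3) / (7(z + 4)).
So |(-7z - 9)/(z + 4) + 30/7| = 19|z − 3| / (7·|z + 4|).
Require δ ≤ 7/2, so |z + 4| ≥ |7| − |z − 3| > 7 − 7/2 = 7/2.
Hence |(-7z - 9)/(z + 4) + 30/7| < 19|z − 3|/(7·(7/2)) = (38/49)|z − 3|, which is < ε once |z − 3| < (49/38)ε.
Take δ = min(7/2, (49/38)ε). Then 0 < |z − 3| < δ forces both bounds, so |(-7z - 9)/(z + 4) + 30/7| < ε.

δ = min(7/2, (49/38)ε)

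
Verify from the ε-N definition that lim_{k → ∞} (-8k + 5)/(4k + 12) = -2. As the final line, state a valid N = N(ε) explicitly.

Let ε > 0. For k ≥ 1, |(-8k + 5)/(4k + 12) + 2| = |116|/(4(4k + 12)) = 116/(4(4k + 12)).
Since 4k + 12 ≥ 4k for k ≥ 1, this is ≤ 116/(4·4k) = (29/4)/k.
So |(-8k + 5)/(4k + 12) + 2| < ε whenever k > (29/4)/ε.
Take N = (29/4)/ε. If k > N then |(-8k + 5)/(4k + 12) + 2| ≤ (29/4)/k < ε.

N = (29/4)/ε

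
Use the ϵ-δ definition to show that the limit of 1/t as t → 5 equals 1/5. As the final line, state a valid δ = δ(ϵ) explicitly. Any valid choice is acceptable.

δ = min(5/2, (25/2)ϵ)

Let ϵ > 0. We seek δ > 0 such that 0 < |t − 5| < δ implies |1/t − (1/5)| < ϵ.
|1/t − (1/5)| = |5 − t|/(5·|t|) = |t − 5|/(5|t|).
Restrict δ ≤ 5/2. Then |t − 5| < 5/2 gives |t| > 5/2, so 5|t| > 25/2.
Then |1/t − (1/5)| < |t − 5|/(25/2), which is < ϵ when |t − 5| < (25/2)ϵ.
Take δ = min(5/2, (25/2)ϵ). Then 0 < |t − 5| < δ gives both |t − 5| < 5/2 and |t − 5| < (25/2)ϵ, so |1/t − (1/5)| < ϵ.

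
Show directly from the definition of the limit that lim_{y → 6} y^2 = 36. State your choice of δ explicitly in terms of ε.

δ = min(1, ε/13)

Fix ε > 0. We seek δ > 0 with 0 < |y − 6| < δ ⇒ |y^2 − 36| < ε.
Factor: y^2 − 36 = (y − 6)(y + 6), so |y^2 − 36| = |y − 6|·|y + 6|.
Restrict δ ≤ 1. Then |y − 6| < 1 gives |y| < 7, so by the triangle inequality |y + 6| ≤ 7 + 6 = 13.
Hence |y^2 − 36| ≤ 13|y − 6|, which is < ε once |y − 6| < ε/13.
Take δ = min(1, ε/13). If 0 < |y − 6| < δ then both bounds hold and |y^2 − 36| ≤ 13|y − 6| < 13·(ε/13) = ε.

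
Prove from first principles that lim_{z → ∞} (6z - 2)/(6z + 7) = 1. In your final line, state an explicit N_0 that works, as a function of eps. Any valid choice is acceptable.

Suppose eps > 0. We seek N_0 > 0 such that z > N_0 implies |(6z - 2)/(6z + 7) − 1| < eps.
(6z - 2)/(6z + 7) − 1 = (6(6z - 2) − 6(6z + 7)) / (6(6z + 7)) = -54/(6(6z + 7)).
For z > 0 we have 6z + 7 > 6z, so |(6z - 2)/(6z + 7) − 1| = 54/(6(6z + 7)) < 54/(6·6z) = (3/2)/z.
Thus |(6z - 2)/(6z + 7) − 1| < eps whenever z > (3/2)/eps.
Take N_0 = (3/2)/eps. If z > N_0 then |(6z - 2)/(6z + 7) − 1| < (3/2)/z < eps.

N_0 = (3/2)/eps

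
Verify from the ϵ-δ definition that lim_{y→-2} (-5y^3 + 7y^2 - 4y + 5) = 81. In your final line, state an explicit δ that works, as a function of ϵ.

δ = min(2, ϵ/186)

Let ϵ > 0 be given. We want δ > 0 such that 0 < |y + 2| < δ implies |(-5y^3 + 7y^2 - 4y + 5) − 81| < ϵ.
(-5y^3 + 7y^2 - 4y + 5) − 81 = -5y^3 + 7y^2 - 4y - 76 = (y + 2)(-5y^2 + 17y - 38).
So |(-5y^3 + 7y^2 - 4y + 5) − 81| = |y + 2|·|-5y^2 + 17y - 38|.
Assume first that |y + 2| < 2, so |y| < 4. Then |-5y^2 + 17y - 38| ≤ 5·4^2 + 17·4 + 38 = 186.
Hence |(-5y^3 + 7y^2 - 4y + 5) − 81| ≤ 186|y + 2| < ϵ provided |y + 2| < ϵ/186.
Choosing δ = min(2, ϵ/186) ensures both conditions, hence |(-5y^3 + 7y^2 - 4y + 5) − 81| < ϵ.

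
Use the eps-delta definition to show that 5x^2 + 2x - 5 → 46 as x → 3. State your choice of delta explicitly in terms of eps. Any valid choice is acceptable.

delta = min(1, eps/37)

Suppose eps > 0. We want delta > 0 such that 0 < |x − 3| < delta implies |(5x^2 + 2x - 5) − 46| < eps.
(5x^2 + 2x - 5) − 46 = 5x^2 + 2x - 51 = (x − 3)(5x + 17).
So |(5x^2 + 2x - 5) − 46| = |x − 3|·|5x + 17|.
Assume first that |x − 3| < 1, so |x| < 4. Then |5x + 17| ≤ 5·4 + 17 = 37.
Hence |(5x^2 + 2x - 5) − 46| ≤ 37|x − 3| < eps provided |x − 3| < eps/37.
Choosing delta = min(1, eps/37) ensures both conditions, hence |(5x^2 + 2x - 5) − 46| < eps.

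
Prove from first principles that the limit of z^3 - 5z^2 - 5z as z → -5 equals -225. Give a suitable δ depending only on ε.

δ = min(2, ε/164)

Let ε > 0 be given. We want δ > 0 such that 0 < |z + 5| < δ implies |(z^3 - 5z^2 - 5z) + 225| < ε.
(z^3 - 5z^2 - 5z) + 225 = z^3 - 5z^2 - 5z + 225 = (z + 5)(z^2 - 10z + 45).
So |(z^3 - 5z^2 - 5z) + 225| = |z + 5|·|z^2 - 10z + 45|.
Require δ ≤ 2. Then |z + 5| < 2 gives |z| < 7, and by the triangle inequality |z^2 - 10z + 45| ≤ 7^2 + 10·7 + 45 = 164.
Hence |(z^3 - 5z^2 - 5z) + 225| ≤ 164|z + 5| < ε provided |z + 5| < ε/164.
Take δ = min(2, ε/164). Then 0 < |z + 5| < δ gives both |z + 5| < 2 and |z + 5| < ε/164, so |(z^3 - 5z^2 - 5z) + 225| < ε.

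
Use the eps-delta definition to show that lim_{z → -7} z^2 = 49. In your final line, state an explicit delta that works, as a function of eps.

delta = min(1, eps/15)

Suppose eps > 0. We seek delta > 0 with 0 < |z + 7| < delta ⇒ |z^2 − 49| < eps.
Factor: z^2 − 49 = (z + 7)(z - 7), so |z^2 − 49| = |z + 7|·|z - 7|.
Restrict delta ≤ 1. Then |z + 7| < 1 gives |z| < 8, so by the triangle inequality |z - 7| ≤ 8 + 7 = 15.
Hence |z^2 − 49| ≤ 15|z + 7|, which is < eps once |z + 7| < eps/15.
Take delta = min(1, eps/15). If 0 < |z + 7| < delta then both bounds hold and |z^2 − 49| ≤ 15|z + 7| < 15·(eps/15) = eps.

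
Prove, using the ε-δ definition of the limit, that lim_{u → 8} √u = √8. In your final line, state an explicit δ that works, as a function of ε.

Suppose ε > 0. We want δ > 0 such that 0 < |u − 8| < δ implies |√u − √8| < ε.
Multiplying by the conjugate, |√u − √8| = |u − 8|/(√u + √8).
Restrict δ ≤ 8 so that |u − 8| < 8 forces u > 0, and then √u + √8 > √8.
Hence |√u − √8| < |u − 8|/√8, which is < ε once |u − 8| < √8·ε.
Take δ = min(8, √8·ε). If 0 < |u − 8| < δ then u > 0 and |√u − √8| < |u − 8|/√8 < ε.

δ = min(8, √8·ε)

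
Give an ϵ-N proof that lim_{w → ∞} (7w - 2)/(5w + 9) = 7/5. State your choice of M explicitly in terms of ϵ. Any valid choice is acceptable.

Fix ϵ > 0. We seek M > 0 such that w > M implies |(7w - 2)/(5w + 9) − (7/5)| < ϵ.
(7w - 2)/(5w + 9) − (7/5) = (5(7w - 2) − 7(5w + 9)) / (5(5w + 9)) = -73/(5(5w + 9)).
For w > 0 we have 5w + 9 > 5w, so |(7w - 2)/(5w + 9) − (7/5)| = 73/(5(5w + 9)) < 73/(5·5w) = (73/25)/w.
Thus |(7w - 2)/(5w + 9) − (7/5)| < ϵ whenever w > (73/25)/ϵ.
Take M = (73/25)/ϵ. If w > M then |(7w - 2)/(5w + 9) − (7/5)| < (73/25)/w < ϵ.

M = (73/25)/ϵ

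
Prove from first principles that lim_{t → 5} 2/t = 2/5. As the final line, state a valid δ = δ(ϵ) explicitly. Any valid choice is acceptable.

δ = min(5/2, (25/4)ϵ)

Suppose ϵ > 0. We seek δ > 0 such that 0 < |t − 5| < δ implies |2/t − (2/5)| < ϵ.
|2/t − (2/5)| = 2·|5 − t|/(5·|t|) = 2|t − 5|/(5|t|).
Restrict δ ≤ 5/2. Then |t − 5| < 5/2 gives |t| > 5/2, so 5|t| > 25/2.
Then |2/t − (2/5)| < 2|t − 5|/(25/2), which is < ϵ when |t − 5| < (25/4)ϵ.
Take δ = min(5/2, (25/4)ϵ). Then 0 < |t − 5| < δ gives both |t − 5| < 5/2 and |t − 5| < (25/4)ϵ, so |2/t − (2/5)| < ϵ.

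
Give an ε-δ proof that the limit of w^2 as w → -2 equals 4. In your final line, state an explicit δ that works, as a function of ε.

δ = min(1, ε/5)

Suppose ε > 0. We seek δ > 0 with 0 < |w + 2| < δ ⇒ |w^2 − 4| < ε.
Factor: w^2 − 4 = (w + 2)(w - 2), so |w^2 − 4| = |w + 2|·|w - 2|.
Restrict δ ≤ 1. Then |w + 2| < 1 gives |w| < 3, so by the triangle inequality |w - 2| ≤ 3 + 2 = 5.
Hence |w^2 − 4| ≤ 5|w + 2|, which is < ε once |w + 2| < ε/5.
Take δ = min(1, ε/5). If 0 < |w + 2| < δ then both bounds hold and |w^2 − 4| ≤ 5|w + 2| < 5·(ε/5) = ε.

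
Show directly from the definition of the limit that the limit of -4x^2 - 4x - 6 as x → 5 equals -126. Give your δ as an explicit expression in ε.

δ = min(2, ε/52)

Fix ε > 0. We want δ > 0 such that 0 < |x − 5| < δ implies |(-4x^2 - 4x - 6) + 126| < ε.
(-4x^2 - 4x - 6) + 126 = -4x^2 - 4x + 120 = (x − 5)(-4x - 24).
So |(-4x^2 - 4x - 6) + 126| = |x − 5|·|-4x - 24|.
Assume first that |x − 5| < 2, so |x| < 7. Then |-4x - 24| ≤ 4·7 + 24 = 52.
Hence |(-4x^2 - 4x - 6) + 126| ≤ 52|x − 5| < ε provided |x − 5| < ε/52.
Choosing δ = min(2, ε/52) ensures both conditions, hence |(-4x^2 - 4x - 6) + 126| < ε.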